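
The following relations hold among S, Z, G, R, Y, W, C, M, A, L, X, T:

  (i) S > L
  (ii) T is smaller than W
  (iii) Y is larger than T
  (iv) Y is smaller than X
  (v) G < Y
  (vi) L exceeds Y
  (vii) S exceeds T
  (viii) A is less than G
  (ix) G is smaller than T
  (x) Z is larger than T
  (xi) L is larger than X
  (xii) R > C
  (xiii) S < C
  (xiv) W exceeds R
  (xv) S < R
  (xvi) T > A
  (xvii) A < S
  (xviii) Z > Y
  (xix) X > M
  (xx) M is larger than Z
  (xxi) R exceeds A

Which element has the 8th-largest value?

The consecutive relations fix a unique order: A < G < T < Y < Z < M < X < L < S < C < R < W.
The 8th largest is Z.

Z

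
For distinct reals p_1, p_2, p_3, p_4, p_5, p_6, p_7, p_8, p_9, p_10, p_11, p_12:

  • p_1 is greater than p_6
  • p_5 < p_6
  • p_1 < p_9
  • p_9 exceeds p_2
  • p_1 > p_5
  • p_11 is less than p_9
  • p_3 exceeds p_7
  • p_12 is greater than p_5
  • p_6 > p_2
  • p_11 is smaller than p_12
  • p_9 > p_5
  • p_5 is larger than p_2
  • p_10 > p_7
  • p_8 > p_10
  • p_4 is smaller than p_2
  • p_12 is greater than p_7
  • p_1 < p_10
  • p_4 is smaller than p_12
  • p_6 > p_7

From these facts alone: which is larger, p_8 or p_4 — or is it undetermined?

p_8

p_4 < p_2 and p_2 < p_5 give p_4 < p_5.
With p_5 < p_6: p_4 < p_2 < p_5 < p_6.
Then p_6 < p_1 extends the chain to p_1.
With p_1 < p_10: p_4 < p_2 < p_5 < p_6 < p_1 < p_10.
With p_10 < p_8: p_4 < p_2 < p_5 < p_6 < p_1 < p_10 < p_8.
So p_8 is larger.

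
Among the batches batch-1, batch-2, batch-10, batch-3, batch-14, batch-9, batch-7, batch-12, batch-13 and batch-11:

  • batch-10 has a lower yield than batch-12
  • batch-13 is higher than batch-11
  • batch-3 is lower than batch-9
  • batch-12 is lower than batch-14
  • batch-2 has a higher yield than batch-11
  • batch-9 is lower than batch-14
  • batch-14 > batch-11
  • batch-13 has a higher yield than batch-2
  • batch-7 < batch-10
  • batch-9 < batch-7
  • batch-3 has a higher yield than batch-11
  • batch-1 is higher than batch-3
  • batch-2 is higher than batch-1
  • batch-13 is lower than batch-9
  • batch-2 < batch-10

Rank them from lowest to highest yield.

Nothing is placed below batch-11, so it is least; from there batch-11 < batch-3; batch-3 < batch-1; batch-1 < batch-2; batch-2 < batch-13; batch-13 < batch-9; batch-9 < batch-7; batch-7 < batch-10; batch-10 < batch-12; batch-12 < batch-14, each given directly.

batch-11 < batch-3 < batch-1 < batch-2 < batch-13 < batch-9 < batch-7 < batch-10 < batch-12 < batch-14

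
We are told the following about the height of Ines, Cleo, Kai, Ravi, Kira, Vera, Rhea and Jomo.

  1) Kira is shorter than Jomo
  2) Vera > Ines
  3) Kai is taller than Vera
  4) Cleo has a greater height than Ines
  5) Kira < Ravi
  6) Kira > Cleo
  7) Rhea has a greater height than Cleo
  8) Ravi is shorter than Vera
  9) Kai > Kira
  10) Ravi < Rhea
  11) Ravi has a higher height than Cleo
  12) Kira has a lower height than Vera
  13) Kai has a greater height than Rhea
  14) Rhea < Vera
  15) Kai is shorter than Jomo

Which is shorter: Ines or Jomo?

Ines < Cleo and Cleo < Kira give Ines < Kira.
With Kira < Ravi: Ines < Cleo < Kira < Ravi.
With Ravi < Rhea: Ines < Cleo < Kira < Ravi < Rhea.
Then Rhea < Vera extends the chain to Vera.
With Vera < Kai: Ines < Cleo < Kira < Ravi < Rhea < Vera < Kai.
With Kai < Jomo: Ines < Cleo < Kira < Ravi < Rhea < Vera < Kai < Jomo.
So Ines < Jomo; Ines is the shorter of the two.

Ines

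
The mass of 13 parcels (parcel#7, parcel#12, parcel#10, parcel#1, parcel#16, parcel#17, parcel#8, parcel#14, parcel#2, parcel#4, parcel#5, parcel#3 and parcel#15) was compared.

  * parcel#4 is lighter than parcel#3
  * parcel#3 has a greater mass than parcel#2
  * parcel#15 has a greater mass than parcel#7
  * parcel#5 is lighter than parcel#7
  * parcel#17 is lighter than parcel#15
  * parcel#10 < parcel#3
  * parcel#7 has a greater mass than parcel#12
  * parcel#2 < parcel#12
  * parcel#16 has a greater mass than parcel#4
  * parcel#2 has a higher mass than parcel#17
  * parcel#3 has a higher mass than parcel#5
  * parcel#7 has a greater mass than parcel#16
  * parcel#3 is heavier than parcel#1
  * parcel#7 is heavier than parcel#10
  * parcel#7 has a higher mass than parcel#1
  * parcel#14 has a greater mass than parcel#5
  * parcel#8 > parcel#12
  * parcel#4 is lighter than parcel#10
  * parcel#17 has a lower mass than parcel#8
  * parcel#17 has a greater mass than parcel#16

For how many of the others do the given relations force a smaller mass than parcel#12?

From parcel#12 the given relations immediately reach parcel#2.
From those, parcel#17 — 2 in total.
From those, parcel#16 — 3 in total.
From those, parcel#4 — 4 in total.
Nothing else is reachable below parcel#12; 4 in all.

4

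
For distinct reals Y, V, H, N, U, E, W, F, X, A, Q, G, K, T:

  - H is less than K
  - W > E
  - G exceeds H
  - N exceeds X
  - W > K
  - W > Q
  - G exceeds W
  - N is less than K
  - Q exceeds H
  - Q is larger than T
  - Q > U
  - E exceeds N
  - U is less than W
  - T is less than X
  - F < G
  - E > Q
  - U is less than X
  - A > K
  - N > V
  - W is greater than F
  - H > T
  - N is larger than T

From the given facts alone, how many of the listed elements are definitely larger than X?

From X the given relations immediately reach N.
From those, K, E — 3 in total.
From those, A, W — 5 in total.
From those, G — 6 in total.
Nothing else is reachable above X; 6 in all.

6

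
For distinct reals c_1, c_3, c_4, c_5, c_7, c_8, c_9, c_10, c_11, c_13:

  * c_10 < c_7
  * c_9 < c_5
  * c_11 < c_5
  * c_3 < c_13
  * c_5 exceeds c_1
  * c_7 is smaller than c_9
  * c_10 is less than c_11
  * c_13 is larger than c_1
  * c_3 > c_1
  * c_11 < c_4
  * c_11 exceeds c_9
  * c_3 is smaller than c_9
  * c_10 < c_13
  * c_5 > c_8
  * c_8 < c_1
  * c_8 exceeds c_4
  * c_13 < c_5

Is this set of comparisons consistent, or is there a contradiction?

We have c_3 < c_9 stated directly, yet also c_9 < c_11 < c_4 < c_8 < c_1 < c_3 by chaining the others — so c_9 < c_3. Contradiction.

inconsistent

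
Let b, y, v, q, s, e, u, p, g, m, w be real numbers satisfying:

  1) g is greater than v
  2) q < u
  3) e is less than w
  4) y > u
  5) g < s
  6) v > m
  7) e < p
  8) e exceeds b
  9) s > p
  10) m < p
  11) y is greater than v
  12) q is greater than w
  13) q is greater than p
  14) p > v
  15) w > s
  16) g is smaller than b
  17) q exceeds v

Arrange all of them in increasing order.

The consecutive links are each given: m < v; v < g; g < b; b < e; e < p; p < s; s < w; w < q; q < u; u < y.

m < v < g < b < e < p < s < w < q < u < y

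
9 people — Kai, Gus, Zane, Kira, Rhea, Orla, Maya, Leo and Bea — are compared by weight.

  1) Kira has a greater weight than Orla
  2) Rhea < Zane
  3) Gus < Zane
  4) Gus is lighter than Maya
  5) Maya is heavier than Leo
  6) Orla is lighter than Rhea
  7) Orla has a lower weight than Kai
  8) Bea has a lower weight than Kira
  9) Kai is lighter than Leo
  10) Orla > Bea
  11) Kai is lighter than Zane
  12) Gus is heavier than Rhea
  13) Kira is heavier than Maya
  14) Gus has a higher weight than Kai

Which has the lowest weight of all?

Orla is not least since Bea < Orla; Rhea is not least since Orla < Rhea; Kai is not least since Orla < Kai; Gus is not least since Rhea < Gus; Zane is not least since Gus < Zane; Leo is not least since Kai < Leo; Maya is not least since Leo < Maya; Kira is not least since Orla < Kira.
Only Bea has nothing below it, so Bea is the lowest weight.

Bea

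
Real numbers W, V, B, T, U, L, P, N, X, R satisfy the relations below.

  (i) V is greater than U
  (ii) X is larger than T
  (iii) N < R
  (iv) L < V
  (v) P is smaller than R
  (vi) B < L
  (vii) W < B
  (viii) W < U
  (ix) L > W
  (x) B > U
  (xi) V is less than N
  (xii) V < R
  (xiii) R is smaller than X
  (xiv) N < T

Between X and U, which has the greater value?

Link the given pairs in sequence: U < B; B < L; L < V; V < N; N < T; T < X.
Chaining these gives U < B < L < V < N < T < X.
So U < X; X is the larger of the two.

X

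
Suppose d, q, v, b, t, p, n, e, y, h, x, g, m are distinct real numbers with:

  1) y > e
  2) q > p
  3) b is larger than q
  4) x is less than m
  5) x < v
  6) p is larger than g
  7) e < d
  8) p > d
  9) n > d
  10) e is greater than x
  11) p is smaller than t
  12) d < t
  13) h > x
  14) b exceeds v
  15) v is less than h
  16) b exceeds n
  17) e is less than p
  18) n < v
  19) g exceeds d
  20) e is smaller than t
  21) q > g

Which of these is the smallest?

Chaining upward from x: directly above it, m, e, v, h; then d, p, t, b, y; then g, n, q.
That covers every other element, and nothing is given below x, so x is the smallest.

x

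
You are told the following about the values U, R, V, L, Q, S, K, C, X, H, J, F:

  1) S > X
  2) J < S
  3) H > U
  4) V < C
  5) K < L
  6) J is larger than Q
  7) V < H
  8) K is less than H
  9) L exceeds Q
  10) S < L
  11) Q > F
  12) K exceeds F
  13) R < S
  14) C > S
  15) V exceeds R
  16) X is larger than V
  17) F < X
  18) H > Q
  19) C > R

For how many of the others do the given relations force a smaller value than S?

6

From S the given relations immediately reach R, X, J.
From those, F, Q, V — 6 in total.
No other element is forced below S by the given relations, so the count is 6.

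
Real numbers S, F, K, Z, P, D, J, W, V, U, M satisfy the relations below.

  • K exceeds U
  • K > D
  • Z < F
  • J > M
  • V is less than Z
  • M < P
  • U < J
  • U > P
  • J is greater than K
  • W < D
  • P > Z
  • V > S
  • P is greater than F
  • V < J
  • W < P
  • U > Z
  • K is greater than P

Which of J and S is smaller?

S < V and V < Z give S < Z.
Then Z < F extends the chain to F.
Then F < P extends the chain to P.
Then P < U extends the chain to U.
Then U < K extends the chain to K.
Then K < J extends the chain to J.
So S < J; S is the smaller of the two.

S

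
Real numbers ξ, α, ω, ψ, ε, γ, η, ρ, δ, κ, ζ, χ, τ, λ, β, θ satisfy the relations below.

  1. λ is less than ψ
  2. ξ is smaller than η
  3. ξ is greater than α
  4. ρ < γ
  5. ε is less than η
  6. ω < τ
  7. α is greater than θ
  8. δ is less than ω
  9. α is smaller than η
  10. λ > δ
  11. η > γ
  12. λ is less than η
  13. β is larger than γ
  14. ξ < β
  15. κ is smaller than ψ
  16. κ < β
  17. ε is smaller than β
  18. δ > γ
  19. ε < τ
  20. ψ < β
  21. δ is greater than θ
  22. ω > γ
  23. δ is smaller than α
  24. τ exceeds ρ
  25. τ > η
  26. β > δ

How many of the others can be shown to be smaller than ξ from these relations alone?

From ξ the given relations immediately reach α.
From those, θ, δ — 3 in total.
From those, γ — 4 in total.
From those, ρ — 5 in total.
No other element is forced below ξ by the given relations, so the count is 5.

5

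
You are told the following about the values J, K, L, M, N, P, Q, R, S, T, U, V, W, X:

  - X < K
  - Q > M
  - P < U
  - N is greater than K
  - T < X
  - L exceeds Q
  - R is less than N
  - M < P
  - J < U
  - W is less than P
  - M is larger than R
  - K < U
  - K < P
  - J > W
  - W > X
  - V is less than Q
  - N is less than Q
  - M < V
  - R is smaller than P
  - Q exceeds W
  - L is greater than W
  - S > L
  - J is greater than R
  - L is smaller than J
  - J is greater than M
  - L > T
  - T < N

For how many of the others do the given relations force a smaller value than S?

10

From S the given relations immediately reach L.
From those, T, W, Q — 4 in total.
From those, M, V, X, N — 8 in total.
From those, R, K — 10 in total.
Nothing else is reachable below S; 10 in all.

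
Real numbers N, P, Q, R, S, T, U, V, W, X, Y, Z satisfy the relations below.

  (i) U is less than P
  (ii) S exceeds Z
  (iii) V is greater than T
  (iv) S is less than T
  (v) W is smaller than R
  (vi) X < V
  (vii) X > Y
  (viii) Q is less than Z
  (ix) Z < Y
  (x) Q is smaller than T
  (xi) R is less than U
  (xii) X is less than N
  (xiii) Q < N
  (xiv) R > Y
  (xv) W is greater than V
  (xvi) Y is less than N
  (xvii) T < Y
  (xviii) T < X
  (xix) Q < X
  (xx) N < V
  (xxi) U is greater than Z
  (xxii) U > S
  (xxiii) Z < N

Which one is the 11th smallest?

U

Chaining the given pairs: Q < Z < S < T < Y < X < N < V < W < R < U < P.
The 11th smallest is U.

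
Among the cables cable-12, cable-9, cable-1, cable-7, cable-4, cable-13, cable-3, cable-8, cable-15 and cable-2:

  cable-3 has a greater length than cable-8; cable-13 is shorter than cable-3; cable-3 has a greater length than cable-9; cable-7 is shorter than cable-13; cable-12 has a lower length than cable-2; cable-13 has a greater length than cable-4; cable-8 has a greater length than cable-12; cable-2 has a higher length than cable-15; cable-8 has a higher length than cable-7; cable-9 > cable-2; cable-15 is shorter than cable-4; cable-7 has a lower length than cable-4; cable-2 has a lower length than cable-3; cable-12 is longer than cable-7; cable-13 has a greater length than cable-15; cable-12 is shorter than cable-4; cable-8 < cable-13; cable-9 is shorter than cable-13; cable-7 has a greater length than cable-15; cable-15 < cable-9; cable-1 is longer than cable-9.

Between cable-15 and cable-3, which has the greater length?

cable-3

cable-15 < cable-7 < cable-12 < cable-2 < cable-9 < cable-13 < cable-3, by transitivity through cable-7, cable-12, cable-2, cable-9, cable-13.
So cable-15 < cable-3; cable-3 is the longer of the two.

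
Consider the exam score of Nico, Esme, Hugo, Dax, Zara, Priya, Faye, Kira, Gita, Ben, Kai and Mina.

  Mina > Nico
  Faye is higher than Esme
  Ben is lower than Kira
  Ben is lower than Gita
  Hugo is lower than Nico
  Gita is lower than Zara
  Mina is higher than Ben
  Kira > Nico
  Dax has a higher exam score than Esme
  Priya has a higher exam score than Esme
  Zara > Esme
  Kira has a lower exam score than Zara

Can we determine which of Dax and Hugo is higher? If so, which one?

Following every chain through Hugo: above Hugo we get Nico, Kira, Mina, Zara.
Dax is not reached, and no chain runs the other way from Dax to Hugo.
So the given relations leave the order of Hugo and Dax undetermined.

undetermined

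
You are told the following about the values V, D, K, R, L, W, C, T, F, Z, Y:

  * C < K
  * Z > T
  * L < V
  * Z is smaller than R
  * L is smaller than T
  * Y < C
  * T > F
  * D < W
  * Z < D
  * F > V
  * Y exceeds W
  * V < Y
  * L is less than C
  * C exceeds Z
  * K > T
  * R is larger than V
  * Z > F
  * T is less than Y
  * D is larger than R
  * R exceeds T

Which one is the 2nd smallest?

V

Piecing the relations together gives one ordering: L < V < F < T < Z < R < D < W < Y < C < K.
Counting 2 from the smallest end gives V.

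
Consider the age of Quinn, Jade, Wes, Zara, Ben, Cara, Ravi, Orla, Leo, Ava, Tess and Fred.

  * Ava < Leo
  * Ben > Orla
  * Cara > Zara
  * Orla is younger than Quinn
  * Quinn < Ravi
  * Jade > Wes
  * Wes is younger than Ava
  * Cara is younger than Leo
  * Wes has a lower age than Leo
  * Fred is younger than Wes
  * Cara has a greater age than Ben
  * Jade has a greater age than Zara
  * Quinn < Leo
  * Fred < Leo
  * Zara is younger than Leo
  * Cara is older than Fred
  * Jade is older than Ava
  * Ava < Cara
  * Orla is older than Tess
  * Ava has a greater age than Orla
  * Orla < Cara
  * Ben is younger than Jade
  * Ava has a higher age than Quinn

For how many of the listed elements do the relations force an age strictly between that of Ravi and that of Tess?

2

Chaining upward from Tess reaches: Orla, Ben, Quinn, Ava, Jade, Cara, Leo.
Chaining downward from Ravi reaches: Orla, Quinn.
Strictly between Tess and Ravi are those in both lists: Orla, Quinn — 2 elements.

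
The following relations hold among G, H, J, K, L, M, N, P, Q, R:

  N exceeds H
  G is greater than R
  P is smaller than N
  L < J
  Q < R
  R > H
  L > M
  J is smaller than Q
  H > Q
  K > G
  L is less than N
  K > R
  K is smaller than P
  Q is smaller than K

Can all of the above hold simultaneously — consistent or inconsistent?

The single ordering M < L < J < Q < H < R < G < K < P < N satisfies every listed relation, so no contradiction arises.

consistent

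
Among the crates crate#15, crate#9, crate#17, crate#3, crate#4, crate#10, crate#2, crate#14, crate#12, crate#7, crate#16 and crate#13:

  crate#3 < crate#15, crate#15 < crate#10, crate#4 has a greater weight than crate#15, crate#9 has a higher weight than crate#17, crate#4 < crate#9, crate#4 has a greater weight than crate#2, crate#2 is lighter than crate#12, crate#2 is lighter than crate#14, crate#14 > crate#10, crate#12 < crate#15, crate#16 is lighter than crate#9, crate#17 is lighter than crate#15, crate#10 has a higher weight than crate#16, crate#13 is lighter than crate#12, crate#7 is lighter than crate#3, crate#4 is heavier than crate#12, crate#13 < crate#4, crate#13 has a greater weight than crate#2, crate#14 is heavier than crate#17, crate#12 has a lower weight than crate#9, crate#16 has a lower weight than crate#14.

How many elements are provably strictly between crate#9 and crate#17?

2

The relations place crate#17 below crate#9. An element lies strictly between them when it is forced above crate#17 and also forced below crate#9.
Above crate#17: {crate#15, crate#4, crate#10, crate#14}. Below crate#9: {crate#2, crate#13, crate#7, crate#3, crate#12, crate#16, crate#15, crate#4}.
Intersection: {crate#15, crate#4} — 2.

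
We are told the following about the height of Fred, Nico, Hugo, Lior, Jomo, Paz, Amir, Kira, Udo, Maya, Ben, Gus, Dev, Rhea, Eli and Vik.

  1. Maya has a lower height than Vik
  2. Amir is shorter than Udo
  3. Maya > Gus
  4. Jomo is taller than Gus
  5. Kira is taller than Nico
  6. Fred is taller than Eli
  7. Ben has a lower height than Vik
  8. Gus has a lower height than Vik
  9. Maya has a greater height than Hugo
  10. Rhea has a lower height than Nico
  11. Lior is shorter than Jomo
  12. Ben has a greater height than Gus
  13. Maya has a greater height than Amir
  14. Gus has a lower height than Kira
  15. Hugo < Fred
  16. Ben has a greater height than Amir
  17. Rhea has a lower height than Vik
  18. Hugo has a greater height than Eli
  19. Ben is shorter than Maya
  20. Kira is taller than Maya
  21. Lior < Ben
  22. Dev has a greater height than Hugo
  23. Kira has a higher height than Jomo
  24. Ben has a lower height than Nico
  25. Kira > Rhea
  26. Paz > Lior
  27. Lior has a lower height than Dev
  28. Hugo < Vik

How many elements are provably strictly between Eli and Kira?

2

Chaining upward from Eli reaches: Hugo, Maya, Fred, Vik, Dev.
Chaining downward from Kira reaches: Amir, Rhea, Gus, Lior, Ben, Jomo, Hugo, Maya, Nico.
Strictly between Eli and Kira are those in both lists: Hugo, Maya — 2 elements.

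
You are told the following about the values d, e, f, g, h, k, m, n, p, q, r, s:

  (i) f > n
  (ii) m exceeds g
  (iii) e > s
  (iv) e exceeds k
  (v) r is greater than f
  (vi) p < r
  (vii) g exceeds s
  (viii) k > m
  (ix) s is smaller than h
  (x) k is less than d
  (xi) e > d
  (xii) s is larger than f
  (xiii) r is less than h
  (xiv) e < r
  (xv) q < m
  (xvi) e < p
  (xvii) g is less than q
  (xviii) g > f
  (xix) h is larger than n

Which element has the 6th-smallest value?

m

Chaining the given pairs: n < f < s < g < q < m < k < d < e < p < r < h.
The 6th smallest is m.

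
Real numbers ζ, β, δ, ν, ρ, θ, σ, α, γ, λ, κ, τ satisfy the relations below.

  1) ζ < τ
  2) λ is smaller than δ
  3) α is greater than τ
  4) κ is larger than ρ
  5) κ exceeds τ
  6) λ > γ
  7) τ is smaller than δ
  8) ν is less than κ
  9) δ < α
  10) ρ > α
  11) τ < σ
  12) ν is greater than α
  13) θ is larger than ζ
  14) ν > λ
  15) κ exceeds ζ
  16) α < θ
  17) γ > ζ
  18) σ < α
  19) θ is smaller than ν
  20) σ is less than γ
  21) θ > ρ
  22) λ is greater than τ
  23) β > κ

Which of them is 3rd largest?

Piecing the relations together gives one ordering: ζ < τ < σ < γ < λ < δ < α < ρ < θ < ν < κ < β.
Counting 3 from the largest end gives ν.

ν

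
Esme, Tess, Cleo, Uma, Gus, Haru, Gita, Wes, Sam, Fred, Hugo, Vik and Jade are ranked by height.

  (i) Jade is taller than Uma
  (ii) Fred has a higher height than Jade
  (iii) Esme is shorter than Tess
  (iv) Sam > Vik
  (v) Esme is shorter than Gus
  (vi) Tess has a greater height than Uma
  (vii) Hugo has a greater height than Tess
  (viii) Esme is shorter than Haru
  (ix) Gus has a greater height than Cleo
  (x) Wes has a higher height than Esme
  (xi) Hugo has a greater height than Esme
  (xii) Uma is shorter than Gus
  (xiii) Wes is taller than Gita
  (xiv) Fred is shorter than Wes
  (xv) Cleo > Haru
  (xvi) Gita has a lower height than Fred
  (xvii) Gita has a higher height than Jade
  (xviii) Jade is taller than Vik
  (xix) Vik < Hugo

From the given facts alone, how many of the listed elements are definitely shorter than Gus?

4

Directly below Gus: Esme, Uma, Cleo.
One step further: Haru (4 so far).
No other element is forced below Gus by the given relations, so the count is 4.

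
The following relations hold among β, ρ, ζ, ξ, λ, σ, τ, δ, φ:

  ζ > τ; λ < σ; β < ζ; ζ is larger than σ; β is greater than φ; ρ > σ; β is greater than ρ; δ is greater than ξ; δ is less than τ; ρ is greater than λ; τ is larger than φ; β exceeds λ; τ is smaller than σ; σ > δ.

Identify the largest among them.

ξ is not greatest since ξ < δ; δ is not greatest since δ < σ; φ is not greatest since φ < τ; λ is not greatest since λ < β; τ is not greatest since τ < σ; σ is not greatest since σ < ζ; ρ is not greatest since ρ < β; β is not greatest since β < ζ.
Only ζ has nothing above it, so ζ is the largest.

ζ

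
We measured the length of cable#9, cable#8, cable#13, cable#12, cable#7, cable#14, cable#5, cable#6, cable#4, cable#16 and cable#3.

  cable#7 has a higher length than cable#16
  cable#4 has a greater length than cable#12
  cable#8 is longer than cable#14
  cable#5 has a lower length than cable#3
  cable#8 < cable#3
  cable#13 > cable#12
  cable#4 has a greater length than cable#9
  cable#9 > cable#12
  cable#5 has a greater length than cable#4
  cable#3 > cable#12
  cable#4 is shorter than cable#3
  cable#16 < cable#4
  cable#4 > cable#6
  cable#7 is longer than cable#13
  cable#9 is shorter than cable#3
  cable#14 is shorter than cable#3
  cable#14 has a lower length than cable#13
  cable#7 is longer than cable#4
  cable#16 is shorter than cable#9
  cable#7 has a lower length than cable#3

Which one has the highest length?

cable#3

cable#14 is not greatest since cable#14 < cable#8; cable#16 is not greatest since cable#16 < cable#4; cable#12 is not greatest since cable#12 < cable#9; cable#13 is not greatest since cable#13 < cable#7; cable#6 is not greatest since cable#6 < cable#4; cable#9 is not greatest since cable#9 < cable#3; cable#4 is not greatest since cable#4 < cable#5; cable#8 is not greatest since cable#8 < cable#3; cable#5 is not greatest since cable#5 < cable#3; cable#7 is not greatest since cable#7 < cable#3.
Only cable#3 has nothing above it, so cable#3 is the highest length.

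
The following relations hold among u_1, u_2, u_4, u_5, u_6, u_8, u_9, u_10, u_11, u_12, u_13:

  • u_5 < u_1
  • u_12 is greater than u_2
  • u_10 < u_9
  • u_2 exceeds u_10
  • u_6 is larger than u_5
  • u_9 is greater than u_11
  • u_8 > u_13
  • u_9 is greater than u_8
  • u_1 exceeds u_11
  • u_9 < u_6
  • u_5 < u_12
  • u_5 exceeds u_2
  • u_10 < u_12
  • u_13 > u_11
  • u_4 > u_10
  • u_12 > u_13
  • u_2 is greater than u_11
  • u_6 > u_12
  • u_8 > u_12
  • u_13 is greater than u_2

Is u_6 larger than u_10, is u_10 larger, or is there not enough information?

u_6

u_10 < u_2 and u_2 < u_13 give u_10 < u_13.
Then u_13 < u_12 extends the chain to u_12.
With u_12 < u_8: u_10 < u_2 < u_13 < u_12 < u_8.
With u_8 < u_9: u_10 < u_2 < u_13 < u_12 < u_8 < u_9.
Then u_9 < u_6 extends the chain to u_6.
So u_6 is larger.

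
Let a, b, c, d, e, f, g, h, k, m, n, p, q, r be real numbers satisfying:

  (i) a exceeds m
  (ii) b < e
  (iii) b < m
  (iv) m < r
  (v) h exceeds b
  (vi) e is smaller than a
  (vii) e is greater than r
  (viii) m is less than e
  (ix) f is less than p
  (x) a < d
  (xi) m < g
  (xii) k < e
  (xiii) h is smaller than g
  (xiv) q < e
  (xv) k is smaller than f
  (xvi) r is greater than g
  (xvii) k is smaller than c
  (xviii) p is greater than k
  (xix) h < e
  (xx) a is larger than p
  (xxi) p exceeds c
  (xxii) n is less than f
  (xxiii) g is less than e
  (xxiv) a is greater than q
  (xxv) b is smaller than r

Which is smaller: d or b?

b < m < g < e < a < d, by transitivity through m, g, e, a.
So b < d; b is the smaller of the two.

b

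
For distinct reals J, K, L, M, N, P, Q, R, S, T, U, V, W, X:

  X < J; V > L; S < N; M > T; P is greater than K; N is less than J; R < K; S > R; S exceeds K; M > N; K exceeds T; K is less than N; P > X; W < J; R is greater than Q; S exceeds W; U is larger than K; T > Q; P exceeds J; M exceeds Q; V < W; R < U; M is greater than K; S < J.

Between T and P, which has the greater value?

P

T < K and K < S give T < S.
With S < N: T < K < S < N.
With N < J: T < K < S < N < J.
Then J < P extends the chain to P.
So T < P; P is the larger of the two.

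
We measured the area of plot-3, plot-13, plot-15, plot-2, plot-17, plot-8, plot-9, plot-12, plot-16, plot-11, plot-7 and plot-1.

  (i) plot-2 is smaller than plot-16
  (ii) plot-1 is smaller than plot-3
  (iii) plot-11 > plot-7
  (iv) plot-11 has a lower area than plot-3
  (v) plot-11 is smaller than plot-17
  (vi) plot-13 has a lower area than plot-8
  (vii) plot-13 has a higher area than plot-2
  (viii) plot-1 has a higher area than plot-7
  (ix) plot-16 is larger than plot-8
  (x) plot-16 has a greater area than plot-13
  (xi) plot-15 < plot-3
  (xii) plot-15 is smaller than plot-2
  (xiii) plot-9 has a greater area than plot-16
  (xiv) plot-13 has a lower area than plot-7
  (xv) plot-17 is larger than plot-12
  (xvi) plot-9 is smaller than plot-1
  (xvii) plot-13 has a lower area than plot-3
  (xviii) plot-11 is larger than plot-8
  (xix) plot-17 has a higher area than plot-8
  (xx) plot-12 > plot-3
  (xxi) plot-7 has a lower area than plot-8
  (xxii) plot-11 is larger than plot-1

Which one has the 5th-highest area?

plot-1

The consecutive relations fix a unique order: plot-15 < plot-2 < plot-13 < plot-7 < plot-8 < plot-16 < plot-9 < plot-1 < plot-11 < plot-3 < plot-12 < plot-17.
The 5th largest is plot-1.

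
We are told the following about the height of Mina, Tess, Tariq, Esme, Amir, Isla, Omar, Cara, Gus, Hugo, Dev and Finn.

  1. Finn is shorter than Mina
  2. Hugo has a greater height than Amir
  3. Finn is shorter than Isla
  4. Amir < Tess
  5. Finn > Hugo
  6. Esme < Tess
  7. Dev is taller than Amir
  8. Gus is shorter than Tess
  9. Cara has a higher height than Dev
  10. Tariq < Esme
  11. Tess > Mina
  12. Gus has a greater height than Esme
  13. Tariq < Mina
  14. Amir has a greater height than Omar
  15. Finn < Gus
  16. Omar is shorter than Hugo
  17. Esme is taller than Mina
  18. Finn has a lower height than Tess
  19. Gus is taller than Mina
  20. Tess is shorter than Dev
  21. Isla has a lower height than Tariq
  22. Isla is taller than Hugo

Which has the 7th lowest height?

Mina

The consecutive relations fix a unique order: Omar < Amir < Hugo < Finn < Isla < Tariq < Mina < Esme < Gus < Tess < Dev < Cara.
Counting 7 from the smallest end gives Mina.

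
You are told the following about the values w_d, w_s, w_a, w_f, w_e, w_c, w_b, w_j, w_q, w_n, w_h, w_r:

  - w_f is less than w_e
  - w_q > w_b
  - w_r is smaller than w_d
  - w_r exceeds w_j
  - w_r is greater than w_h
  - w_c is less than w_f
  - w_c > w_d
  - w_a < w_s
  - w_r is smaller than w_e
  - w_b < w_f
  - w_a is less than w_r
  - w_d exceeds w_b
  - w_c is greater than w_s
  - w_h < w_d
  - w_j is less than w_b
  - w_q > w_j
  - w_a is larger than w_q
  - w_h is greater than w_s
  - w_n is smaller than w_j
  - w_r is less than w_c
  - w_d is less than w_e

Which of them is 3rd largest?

The consecutive relations fix a unique order: w_n < w_j < w_b < w_q < w_a < w_s < w_h < w_r < w_d < w_c < w_f < w_e.
Counting 3 from the largest end gives w_c.

w_c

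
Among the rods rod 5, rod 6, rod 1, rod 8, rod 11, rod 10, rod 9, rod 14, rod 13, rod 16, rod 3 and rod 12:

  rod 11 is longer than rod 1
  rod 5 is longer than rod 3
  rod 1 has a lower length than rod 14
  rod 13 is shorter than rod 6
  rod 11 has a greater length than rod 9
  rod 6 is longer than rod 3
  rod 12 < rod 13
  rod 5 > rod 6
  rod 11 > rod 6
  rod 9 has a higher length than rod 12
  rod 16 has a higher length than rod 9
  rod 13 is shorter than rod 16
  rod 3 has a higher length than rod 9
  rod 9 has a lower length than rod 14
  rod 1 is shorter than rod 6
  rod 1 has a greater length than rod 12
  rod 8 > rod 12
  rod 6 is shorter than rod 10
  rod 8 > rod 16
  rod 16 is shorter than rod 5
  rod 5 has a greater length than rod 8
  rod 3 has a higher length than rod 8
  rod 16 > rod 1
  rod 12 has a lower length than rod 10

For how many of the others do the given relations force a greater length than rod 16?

The elements the relations force above rod 16 are rod 8, rod 3, rod 6, rod 11, rod 5, rod 10 — no chain reaches any other.
That is 6.

6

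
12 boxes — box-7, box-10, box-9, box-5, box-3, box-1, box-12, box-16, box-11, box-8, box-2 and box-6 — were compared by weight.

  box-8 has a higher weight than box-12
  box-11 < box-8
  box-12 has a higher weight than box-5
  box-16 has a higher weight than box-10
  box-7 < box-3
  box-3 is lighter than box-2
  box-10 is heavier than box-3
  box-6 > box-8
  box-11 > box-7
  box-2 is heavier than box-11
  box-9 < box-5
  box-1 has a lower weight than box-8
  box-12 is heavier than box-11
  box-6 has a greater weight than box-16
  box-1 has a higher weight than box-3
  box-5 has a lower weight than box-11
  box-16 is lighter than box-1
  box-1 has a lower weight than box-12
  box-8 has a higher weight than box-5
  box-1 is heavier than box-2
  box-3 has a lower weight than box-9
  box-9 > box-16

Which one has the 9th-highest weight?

box-16

The consecutive relations fix a unique order: box-7 < box-3 < box-10 < box-16 < box-9 < box-5 < box-11 < box-2 < box-1 < box-12 < box-8 < box-6.
Counting 9 from the largest end gives box-16.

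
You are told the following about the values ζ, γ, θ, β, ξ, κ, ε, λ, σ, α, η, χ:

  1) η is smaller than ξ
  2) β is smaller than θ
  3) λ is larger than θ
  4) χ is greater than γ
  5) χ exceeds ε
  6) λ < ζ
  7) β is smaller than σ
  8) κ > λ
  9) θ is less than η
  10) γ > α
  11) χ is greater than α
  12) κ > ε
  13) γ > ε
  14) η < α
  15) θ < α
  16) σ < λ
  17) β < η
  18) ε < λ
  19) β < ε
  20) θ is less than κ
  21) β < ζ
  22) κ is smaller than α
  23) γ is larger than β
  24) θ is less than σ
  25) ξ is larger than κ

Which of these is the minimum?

Chaining upward from β: directly above it, θ, σ, ε, η, ζ, γ; then λ, κ, α, χ, ξ.
That covers every other element, and nothing is given below β, so β is the minimum.

β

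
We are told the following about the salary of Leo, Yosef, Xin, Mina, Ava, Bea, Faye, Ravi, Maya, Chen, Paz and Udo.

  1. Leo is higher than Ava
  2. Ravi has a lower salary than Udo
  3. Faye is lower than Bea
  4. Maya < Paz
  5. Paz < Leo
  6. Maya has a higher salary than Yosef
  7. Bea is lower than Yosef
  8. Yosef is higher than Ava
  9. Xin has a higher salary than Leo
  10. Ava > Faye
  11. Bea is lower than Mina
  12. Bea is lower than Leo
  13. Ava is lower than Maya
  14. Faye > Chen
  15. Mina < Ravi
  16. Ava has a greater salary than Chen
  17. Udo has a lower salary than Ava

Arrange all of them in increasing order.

Nothing is placed below Chen, so it is least; from there Chen < Faye; Faye < Bea; Bea < Mina; Mina < Ravi; Ravi < Udo; Udo < Ava; Ava < Yosef; Yosef < Maya; Maya < Paz; Paz < Leo; Leo < Xin, each given directly.

Chen < Faye < Bea < Mina < Ravi < Udo < Ava < Yosef < Maya < Paz < Leo < Xin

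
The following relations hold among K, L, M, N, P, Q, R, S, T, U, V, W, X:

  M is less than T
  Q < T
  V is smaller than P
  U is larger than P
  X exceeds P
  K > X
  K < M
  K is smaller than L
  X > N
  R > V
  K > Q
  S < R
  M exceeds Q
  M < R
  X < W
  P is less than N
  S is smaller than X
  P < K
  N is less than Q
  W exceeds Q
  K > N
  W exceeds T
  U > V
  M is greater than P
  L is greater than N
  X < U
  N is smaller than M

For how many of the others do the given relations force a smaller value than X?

4

From X the given relations immediately reach P, N, S.
From those, V — 4 in total.
No other element is forced below X by the given relations, so the count is 4.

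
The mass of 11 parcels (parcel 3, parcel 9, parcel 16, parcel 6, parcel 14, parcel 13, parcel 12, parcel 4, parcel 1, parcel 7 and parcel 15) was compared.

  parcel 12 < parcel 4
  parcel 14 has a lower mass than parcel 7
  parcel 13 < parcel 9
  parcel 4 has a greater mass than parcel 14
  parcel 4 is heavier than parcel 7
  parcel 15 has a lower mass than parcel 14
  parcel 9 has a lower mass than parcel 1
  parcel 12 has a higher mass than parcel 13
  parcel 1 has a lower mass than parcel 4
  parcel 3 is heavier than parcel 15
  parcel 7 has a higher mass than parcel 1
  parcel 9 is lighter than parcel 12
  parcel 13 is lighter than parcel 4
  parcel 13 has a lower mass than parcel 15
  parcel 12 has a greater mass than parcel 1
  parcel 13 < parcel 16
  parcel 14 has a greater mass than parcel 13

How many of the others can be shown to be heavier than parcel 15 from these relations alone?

From parcel 15 the given relations immediately reach parcel 14, parcel 3.
From those, parcel 7, parcel 4 — 4 in total.
No other element is forced above parcel 15 by the given relations, so the count is 4.

4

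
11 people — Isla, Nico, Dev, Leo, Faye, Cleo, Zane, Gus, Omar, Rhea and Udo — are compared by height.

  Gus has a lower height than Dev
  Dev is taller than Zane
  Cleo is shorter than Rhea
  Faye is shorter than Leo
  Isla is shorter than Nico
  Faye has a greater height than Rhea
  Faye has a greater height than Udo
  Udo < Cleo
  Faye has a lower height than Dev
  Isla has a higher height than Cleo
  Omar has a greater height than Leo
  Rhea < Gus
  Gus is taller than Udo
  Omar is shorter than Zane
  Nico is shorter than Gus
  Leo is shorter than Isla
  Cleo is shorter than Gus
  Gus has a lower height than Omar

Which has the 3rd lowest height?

Rhea

Chaining the given pairs: Udo < Cleo < Rhea < Faye < Leo < Isla < Nico < Gus < Omar < Zane < Dev.
The 3rd smallest is Rhea.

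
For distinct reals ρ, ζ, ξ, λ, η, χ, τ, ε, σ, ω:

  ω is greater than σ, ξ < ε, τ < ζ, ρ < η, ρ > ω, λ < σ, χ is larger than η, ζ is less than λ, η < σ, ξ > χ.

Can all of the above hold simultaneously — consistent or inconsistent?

We have η < σ stated directly, yet also σ < ω < ρ < η by chaining the others — so σ < η. Contradiction.

inconsistent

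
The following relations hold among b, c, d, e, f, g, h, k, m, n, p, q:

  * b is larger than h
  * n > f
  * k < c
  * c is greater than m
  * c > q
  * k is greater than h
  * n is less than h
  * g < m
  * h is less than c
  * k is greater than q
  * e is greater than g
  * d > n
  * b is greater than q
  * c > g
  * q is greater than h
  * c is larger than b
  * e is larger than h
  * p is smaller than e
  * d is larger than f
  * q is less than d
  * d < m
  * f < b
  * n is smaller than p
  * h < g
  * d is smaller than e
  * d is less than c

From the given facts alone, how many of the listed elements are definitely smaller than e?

7

From e the given relations immediately reach h, g, p, d.
From those, f, n, q — 7 in total.
Nothing else is reachable below e; 7 in all.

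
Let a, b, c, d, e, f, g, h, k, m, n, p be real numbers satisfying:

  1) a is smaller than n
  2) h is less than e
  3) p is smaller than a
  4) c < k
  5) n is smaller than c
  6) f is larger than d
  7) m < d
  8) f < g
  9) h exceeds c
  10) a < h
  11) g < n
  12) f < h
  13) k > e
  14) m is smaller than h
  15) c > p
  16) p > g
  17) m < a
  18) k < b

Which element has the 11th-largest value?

d

Piecing the relations together gives one ordering: m < d < f < g < p < a < n < c < h < e < k < b.
Counting 11 from the largest end gives d.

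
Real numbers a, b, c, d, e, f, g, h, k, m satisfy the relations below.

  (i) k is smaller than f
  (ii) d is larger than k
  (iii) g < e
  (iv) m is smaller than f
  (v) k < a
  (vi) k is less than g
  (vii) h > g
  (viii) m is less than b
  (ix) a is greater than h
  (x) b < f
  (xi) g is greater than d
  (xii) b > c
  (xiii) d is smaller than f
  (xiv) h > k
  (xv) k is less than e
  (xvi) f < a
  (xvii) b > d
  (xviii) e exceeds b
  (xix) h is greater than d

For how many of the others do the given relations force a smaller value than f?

5

The elements the relations force below f are m, k, d, c, b — no chain reaches any other.
That is 5.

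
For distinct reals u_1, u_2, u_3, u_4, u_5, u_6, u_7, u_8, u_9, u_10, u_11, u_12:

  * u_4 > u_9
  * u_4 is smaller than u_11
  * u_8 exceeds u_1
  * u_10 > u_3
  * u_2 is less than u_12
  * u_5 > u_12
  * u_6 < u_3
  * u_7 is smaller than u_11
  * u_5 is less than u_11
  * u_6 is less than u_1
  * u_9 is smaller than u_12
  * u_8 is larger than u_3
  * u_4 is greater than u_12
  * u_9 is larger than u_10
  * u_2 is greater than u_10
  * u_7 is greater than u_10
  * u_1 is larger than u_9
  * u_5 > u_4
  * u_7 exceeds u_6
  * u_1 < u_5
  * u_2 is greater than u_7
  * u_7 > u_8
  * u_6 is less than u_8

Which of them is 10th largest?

u_10

Piecing the relations together gives one ordering: u_6 < u_3 < u_10 < u_9 < u_1 < u_8 < u_7 < u_2 < u_12 < u_4 < u_5 < u_11.
The 10th largest is u_10.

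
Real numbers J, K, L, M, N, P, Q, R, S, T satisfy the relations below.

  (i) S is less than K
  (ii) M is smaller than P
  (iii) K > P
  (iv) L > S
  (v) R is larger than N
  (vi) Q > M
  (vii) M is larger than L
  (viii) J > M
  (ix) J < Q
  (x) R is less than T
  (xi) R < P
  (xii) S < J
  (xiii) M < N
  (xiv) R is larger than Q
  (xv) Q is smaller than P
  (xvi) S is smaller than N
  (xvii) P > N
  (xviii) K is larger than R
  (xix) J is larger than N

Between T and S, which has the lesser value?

S

S < L and L < M give S < M.
Then M < N extends the chain to N.
With N < J: S < L < M < N < J.
With J < Q: S < L < M < N < J < Q.
With Q < R: S < L < M < N < J < Q < R.
Then R < T extends the chain to T.
So S < T; S is the smaller of the two.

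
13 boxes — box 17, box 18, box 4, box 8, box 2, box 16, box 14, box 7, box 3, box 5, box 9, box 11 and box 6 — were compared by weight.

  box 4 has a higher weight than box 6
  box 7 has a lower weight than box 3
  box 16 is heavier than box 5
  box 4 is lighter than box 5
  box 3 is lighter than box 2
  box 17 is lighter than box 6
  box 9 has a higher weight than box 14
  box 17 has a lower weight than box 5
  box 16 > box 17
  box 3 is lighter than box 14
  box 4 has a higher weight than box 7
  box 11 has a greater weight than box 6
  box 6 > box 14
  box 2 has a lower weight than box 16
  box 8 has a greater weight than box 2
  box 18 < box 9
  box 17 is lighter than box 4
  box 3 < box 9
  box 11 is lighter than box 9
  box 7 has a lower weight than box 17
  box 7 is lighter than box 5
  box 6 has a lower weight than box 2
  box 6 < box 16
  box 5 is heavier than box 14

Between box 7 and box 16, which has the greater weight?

Chaining the given relations: box 7 < box 3 < box 14 < box 6 < box 2 < box 16.
So box 7 < box 16; box 16 is the heavier of the two.

box 16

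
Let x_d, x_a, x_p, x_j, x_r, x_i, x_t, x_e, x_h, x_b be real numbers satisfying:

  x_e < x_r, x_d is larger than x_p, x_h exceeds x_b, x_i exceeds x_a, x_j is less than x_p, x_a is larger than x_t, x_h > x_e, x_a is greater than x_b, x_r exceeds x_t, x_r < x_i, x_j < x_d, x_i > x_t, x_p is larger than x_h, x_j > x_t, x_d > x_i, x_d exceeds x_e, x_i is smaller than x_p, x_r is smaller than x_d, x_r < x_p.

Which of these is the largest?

x_d

Chaining downward from x_d: directly below it, x_e, x_r, x_j, x_i, x_p; then x_t, x_h, x_a; then x_b.
That covers every other element, and nothing is given above x_d, so x_d is the largest.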